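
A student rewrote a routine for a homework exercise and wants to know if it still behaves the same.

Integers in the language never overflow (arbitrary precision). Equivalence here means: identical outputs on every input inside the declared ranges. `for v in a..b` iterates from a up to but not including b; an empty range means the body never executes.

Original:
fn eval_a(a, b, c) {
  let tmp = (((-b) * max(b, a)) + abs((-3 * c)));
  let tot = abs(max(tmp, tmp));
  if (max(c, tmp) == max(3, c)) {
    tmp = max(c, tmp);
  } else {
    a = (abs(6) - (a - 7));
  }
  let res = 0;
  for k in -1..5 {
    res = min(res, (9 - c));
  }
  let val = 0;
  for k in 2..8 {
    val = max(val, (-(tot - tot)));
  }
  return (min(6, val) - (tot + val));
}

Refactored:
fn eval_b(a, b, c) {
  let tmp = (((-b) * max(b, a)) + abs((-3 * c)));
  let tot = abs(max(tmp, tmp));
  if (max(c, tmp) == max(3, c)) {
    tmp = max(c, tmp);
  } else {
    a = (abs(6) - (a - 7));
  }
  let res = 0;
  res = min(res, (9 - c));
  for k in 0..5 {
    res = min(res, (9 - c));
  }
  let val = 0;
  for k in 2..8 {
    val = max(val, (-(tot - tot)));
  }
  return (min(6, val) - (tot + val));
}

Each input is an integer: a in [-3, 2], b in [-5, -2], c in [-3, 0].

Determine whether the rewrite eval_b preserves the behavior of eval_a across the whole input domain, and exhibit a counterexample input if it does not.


Differences: constant usage differs; statement counts differ; arithmetic usage differs; loop structure differs; min/max/abs usage differs — yet all 96 inputs agree.
verdict: equivalent


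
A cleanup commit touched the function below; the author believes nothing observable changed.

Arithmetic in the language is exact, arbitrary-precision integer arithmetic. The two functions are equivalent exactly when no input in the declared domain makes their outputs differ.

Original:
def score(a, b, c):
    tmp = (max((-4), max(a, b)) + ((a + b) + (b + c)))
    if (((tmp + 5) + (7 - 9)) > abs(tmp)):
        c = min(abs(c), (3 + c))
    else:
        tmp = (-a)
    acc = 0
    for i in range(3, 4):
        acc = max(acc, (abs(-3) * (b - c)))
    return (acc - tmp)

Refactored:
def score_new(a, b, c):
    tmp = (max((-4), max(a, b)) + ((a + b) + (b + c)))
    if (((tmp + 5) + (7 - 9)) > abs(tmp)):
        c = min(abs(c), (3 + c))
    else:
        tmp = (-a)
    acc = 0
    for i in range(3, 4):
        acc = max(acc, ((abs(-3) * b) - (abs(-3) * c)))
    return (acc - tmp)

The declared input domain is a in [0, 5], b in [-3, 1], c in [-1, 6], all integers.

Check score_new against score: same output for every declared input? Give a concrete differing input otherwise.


Side by side, the visible changes include: arithmetic usage differs, and constant usage differs, and min/max/abs usage differs.
As a probe, take a=3, b=-3, c=2: score runs tmp=2, then (((tmp + 5) + (7 - 9)) > abs(tmp)) is true, then c=2, then acc=0, then (i=3), then acc=0, then returns -2; score_new runs tmp=2, then (((tmp + 5) + (7 - 9)) > abs(tmp)) is true, then c=2, then acc=0, then (i=3), then acc=0, then returns -2; both end at -2.
Every one of the 240 inputs gives matching results.
verdict: equivalent


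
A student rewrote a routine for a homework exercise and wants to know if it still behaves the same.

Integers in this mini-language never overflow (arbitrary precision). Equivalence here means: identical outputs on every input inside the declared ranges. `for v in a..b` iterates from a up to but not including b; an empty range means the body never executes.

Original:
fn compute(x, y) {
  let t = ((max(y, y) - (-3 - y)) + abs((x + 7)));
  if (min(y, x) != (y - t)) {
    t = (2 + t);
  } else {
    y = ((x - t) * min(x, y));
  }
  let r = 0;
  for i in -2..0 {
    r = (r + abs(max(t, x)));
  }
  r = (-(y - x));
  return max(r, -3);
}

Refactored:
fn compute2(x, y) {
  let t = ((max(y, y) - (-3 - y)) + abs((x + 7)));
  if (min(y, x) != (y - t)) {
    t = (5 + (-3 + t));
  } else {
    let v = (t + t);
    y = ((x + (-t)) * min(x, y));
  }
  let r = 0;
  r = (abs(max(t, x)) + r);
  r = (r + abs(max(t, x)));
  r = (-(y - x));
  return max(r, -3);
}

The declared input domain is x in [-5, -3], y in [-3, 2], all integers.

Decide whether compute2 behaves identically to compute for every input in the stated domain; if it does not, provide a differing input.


Reading the diff, among the changes: loop structure differs; and local variable names differ; and min/max/abs usage differs; and arithmetic usage differs; and constant usage differs; and statement counts differ.
One worked example (x=-4, y=2) — compute: t=10, then (min(y, x) != (y - t)) is true, then t=12, then r=0, then (i=-2), then r=12, then (i=-1), then r=24, then r=-6, then returns -3; compute2: t=10, then (min(y, x) != (y - t)) is true, then t=12, then r=0, then r=12, then r=24, then r=-6, then returns -3; agreement on -3.
Checked all 18 inputs in the declared domain: the outputs agree on every one.
verdict: equivalent


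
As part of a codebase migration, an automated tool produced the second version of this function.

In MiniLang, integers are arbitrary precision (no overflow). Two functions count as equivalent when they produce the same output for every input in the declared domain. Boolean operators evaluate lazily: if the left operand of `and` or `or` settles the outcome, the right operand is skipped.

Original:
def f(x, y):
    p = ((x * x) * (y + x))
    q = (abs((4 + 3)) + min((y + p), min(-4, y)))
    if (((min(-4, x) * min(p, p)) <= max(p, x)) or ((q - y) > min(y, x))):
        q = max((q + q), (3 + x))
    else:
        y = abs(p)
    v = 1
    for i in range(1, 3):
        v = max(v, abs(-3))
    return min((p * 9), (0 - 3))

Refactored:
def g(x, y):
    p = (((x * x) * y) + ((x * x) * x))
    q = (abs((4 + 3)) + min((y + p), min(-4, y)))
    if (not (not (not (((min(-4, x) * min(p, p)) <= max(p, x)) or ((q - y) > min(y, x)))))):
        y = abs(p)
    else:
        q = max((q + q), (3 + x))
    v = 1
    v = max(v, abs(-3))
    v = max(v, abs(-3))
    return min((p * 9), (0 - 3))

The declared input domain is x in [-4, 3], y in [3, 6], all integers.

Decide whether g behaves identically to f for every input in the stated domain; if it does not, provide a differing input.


Side by side, the visible changes include: loop structure differs, plus arithmetic usage differs, plus boolean connective usage differs, plus constant usage differs, plus min/max/abs usage differs, plus local variable names differ.
Tracing x=1, y=4: f: p := 5 | q := 3 | (((min(-4, x) * min(p, p)) <= max(p, x)) or ((q - y) > min(y, x))): true | q := 6 | v := 1 | iter i=1: | v := 3 | iter i=2: | v := 3 | result -3 | g: p := 5 | q := 3 | (not (not (not (((min(-4, x) * min(p, p)) <= max(p, x)) or ((q - y) > min(y, x)))))): false | q := 6 | v := 1 | v := 3 | v := 3 | result -3 — matching result -3.
Sweeping the whole domain (32 inputs) finds no disagreement.
verdict: equivalent


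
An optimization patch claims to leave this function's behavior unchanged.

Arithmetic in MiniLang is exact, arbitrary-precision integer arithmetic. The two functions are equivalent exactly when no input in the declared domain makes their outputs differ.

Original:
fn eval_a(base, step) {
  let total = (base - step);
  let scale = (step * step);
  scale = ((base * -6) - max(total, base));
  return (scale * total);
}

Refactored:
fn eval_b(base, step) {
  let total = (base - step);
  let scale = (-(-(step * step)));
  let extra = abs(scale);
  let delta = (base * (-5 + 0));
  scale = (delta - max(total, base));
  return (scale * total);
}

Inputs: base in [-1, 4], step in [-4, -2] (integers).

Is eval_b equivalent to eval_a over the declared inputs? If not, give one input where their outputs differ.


Consider the input base=-1, step=-4.
eval_a: total becomes 3; next scale becomes 16; next scale becomes 3; next final value 9
eval_b: total becomes 3; next scale becomes 16; next extra becomes 16; next delta becomes 5; next scale becomes 2; next final value 6
9 != 6, so the rewrite changes behavior.
verdict: not equivalent; witness: base=-1, step=-4


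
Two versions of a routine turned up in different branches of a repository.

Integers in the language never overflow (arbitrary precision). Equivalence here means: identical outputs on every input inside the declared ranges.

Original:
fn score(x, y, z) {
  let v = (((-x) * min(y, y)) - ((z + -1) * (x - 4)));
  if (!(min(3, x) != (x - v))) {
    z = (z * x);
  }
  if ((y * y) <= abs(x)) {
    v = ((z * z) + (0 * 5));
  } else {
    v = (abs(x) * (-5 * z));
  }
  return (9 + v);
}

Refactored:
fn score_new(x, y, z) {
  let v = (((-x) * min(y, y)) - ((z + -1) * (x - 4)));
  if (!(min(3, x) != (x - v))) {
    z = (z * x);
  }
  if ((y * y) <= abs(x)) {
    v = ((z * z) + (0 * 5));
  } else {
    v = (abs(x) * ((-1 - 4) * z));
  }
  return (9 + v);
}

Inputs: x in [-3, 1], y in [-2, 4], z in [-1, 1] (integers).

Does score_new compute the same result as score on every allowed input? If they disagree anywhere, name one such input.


Comparing the listings, the differences include: constant usage differs; also arithmetic usage differs.
As a probe, take x=-2, y=-2, z=0: score runs v := -10 | (!(min(3, x) != (x - v))): false | ((y * y) <= abs(x)): false | v := 0 | result 9; score_new runs v := -10 | (!(min(3, x) != (x - v))): false | ((y * y) <= abs(x)): false | v := 0 | result 9; both end at 9.
Across all 105 domain points the two functions coincide.
verdict: equivalent


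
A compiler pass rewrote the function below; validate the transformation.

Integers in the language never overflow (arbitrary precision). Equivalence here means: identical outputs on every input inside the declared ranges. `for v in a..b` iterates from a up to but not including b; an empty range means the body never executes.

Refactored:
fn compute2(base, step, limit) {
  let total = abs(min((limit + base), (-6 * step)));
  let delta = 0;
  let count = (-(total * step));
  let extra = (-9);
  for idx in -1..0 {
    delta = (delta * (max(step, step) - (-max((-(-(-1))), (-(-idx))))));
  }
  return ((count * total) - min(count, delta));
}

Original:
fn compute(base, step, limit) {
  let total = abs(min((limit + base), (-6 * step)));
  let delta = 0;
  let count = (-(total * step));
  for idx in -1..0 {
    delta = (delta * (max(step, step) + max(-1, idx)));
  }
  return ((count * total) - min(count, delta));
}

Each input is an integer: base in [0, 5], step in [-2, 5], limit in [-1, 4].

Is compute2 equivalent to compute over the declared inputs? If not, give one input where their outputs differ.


Side by side, the visible changes include: statement counts differ, and constant usage differs, and local variable names differ, and arithmetic usage differs.
One worked example (base=3, step=-1, limit=4) — compute: total becomes 6; next delta becomes 0; next count becomes 6; next at idx=-1:; next delta becomes 0; next final value 36; compute2: total becomes 6; next delta becomes 0; next count becomes 6; next extra becomes -9; next at idx=-1:; next delta becomes 0; next final value 36; agreement on 36.
Sweeping the whole domain (288 inputs) finds no disagreement.
verdict: equivalent


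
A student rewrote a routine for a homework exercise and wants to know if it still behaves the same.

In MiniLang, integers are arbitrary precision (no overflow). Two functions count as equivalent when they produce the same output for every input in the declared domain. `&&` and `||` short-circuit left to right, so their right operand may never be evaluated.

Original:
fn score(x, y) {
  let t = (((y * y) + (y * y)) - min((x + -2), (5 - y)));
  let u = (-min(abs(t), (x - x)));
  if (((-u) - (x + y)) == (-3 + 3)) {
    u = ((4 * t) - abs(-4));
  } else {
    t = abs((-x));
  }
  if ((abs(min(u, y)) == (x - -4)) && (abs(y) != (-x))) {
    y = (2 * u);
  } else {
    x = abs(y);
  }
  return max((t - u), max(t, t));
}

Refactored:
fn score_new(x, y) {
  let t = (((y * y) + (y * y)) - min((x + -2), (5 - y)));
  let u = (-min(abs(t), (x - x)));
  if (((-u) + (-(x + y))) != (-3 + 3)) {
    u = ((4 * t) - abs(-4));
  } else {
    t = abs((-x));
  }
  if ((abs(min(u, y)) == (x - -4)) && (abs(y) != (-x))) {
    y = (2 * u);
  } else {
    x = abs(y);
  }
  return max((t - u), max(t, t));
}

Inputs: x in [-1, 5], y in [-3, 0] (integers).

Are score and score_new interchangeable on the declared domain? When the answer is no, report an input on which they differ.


Consider the input x=-1, y=-3.
score: t=21, then u=0, then (((-u) - (x + y)) == (-3 + 3)) is false, then t=1, then ((abs(min(u, y)) == (x - -4)) && (abs(y) != (-x))) is true, then y=0, then returns 1
score_new: t=21, then u=0, then (((-u) + (-(x + y))) != (-3 + 3)) is true, then u=80, then ((abs(min(u, y)) == (x - -4)) && (abs(y) != (-x))) is true, then y=160, then returns 21
1 vs 21 — the two versions disagree here.
verdict: not equivalent; witness: x=-1, y=-3


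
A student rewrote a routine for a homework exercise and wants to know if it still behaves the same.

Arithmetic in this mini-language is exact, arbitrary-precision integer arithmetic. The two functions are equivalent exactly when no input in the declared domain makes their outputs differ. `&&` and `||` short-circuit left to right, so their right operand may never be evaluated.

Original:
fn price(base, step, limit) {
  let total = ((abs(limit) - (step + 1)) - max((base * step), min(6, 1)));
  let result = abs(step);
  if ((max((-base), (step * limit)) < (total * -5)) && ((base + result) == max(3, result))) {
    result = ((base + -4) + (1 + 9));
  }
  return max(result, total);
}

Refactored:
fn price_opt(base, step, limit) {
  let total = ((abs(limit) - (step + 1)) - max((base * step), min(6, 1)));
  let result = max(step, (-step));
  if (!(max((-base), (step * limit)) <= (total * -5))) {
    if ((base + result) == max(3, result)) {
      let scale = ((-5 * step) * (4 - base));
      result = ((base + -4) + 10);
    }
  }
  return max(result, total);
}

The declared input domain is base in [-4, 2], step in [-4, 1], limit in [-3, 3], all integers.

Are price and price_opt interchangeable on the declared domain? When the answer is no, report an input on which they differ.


Not equivalent: base=0, step=-4, limit=-3 separates them (5 vs 6).
price: total = 5; result = 4; ((max((-base), (step * limit)) < (total * -5)) && ((base + result) == max(3, result))) -> false; return 5
price_opt: total = 5; result = 4; (!(max((-base), (step * limit)) <= (total * -5))) -> true; ((base + result) == max(3, result)) -> true; scale = 80; result = 6; return 6
verdict: not equivalent; witness: base=0, step=-4, limit=-3


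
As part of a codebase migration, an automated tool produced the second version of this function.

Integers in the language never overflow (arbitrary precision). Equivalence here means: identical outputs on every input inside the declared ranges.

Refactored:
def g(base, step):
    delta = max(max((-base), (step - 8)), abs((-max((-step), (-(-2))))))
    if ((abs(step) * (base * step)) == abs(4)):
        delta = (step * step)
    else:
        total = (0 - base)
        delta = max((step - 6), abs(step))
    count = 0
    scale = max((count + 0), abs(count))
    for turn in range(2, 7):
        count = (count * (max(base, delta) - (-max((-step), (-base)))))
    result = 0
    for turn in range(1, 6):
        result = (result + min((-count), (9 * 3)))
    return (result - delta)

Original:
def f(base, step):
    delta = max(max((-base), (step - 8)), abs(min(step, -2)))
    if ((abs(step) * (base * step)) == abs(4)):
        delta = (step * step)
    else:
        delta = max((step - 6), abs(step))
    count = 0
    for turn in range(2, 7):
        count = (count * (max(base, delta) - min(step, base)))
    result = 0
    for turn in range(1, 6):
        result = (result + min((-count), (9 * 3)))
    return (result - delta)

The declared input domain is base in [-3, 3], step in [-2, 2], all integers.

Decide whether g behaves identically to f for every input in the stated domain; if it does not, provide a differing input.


Side by side, the visible changes include: statement counts differ; also local variable names differ; also arithmetic usage differs; also min/max/abs usage differs; also constant usage differs.
Tracing base=-1, step=-1: f: delta := 2 | ((abs(step) * (base * step)) == abs(4)): false | delta := 1 | count := 0 | iter turn=2: | count := 0 | iter turn=3: | count := 0 | iter turn=4: | count := 0 | iter turn=5: | count := 0 | iter turn=6: | count := 0 | result := 0 | iter turn=1: | result := 0 | iter turn=2: | result := 0 | iter turn=3: | result := 0 | iter turn=4: | result := 0 | iter turn=5: | result := 0 | result -1 | g: delta := 2 | ((abs(step) * (base * step)) == abs(4)): false | total := 1 | delta := 1 | count := 0 | scale := 0 | iter turn=2: | count := 0 | iter turn=3: | count := 0 | iter turn=4: | count := 0 | iter turn=5: | count := 0 | iter turn=6: | count := 0 | result := 0 | iter turn=1: | result := 0 | iter turn=2: | result := 0 | iter turn=3: | result := 0 | iter turn=4: | result := 0 | iter turn=5: | result := 0 | result -1 — matching result -1.
Across all 35 domain points the two functions coincide.
verdict: equivalent


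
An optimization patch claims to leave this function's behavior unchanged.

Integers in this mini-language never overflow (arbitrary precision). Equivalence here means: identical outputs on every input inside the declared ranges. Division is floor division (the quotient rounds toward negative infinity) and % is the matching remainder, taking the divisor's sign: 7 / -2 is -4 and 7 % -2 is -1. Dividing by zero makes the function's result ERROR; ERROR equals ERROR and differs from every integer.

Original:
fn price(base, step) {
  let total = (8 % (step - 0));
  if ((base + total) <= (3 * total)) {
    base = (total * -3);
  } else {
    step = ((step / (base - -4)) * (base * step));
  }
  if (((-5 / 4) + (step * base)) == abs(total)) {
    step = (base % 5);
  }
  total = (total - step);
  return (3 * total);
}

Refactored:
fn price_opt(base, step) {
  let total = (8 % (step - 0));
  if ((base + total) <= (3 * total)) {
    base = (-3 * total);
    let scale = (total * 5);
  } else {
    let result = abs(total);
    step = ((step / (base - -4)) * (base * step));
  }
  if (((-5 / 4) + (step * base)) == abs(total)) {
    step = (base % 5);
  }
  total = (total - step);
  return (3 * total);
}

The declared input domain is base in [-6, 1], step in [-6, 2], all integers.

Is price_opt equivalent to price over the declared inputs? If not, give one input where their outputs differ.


Equivalent. A substantive addition is an assignment to `scale` whose value nothing reads; no result depends on it.
Across all 72 domain points the two functions coincide.
Tracing base=-4, step=-4: price: total=0, then ((base + total) <= (3 * total)) is true, then base=0, then (((-5 / 4) + (step * base)) == abs(total)) is false, then total=4, then returns 12 | price_opt: total=0, then ((base + total) <= (3 * total)) is true, then base=0, then scale=0, then (((-5 / 4) + (step * base)) == abs(total)) is false, then total=4, then returns 12 — matching result 12.
verdict: equivalent


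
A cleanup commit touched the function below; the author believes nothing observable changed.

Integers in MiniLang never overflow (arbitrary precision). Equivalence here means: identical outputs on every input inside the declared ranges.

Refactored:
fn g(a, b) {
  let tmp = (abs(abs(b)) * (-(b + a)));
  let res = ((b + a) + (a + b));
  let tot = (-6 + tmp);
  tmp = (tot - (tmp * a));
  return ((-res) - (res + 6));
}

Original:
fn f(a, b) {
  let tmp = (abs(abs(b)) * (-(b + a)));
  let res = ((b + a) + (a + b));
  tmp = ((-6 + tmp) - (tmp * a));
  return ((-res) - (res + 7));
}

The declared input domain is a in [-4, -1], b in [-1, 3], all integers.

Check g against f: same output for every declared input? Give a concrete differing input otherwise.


Take a=-4, b=-1.
f: tmp becomes 5; next res becomes -10; next tmp becomes 19; next final value 13
g: tmp becomes 5; next res becomes -10; next tot becomes -1; next tmp becomes 19; next final value 14
13 against 14: the behavior changed.
verdict: not equivalent; witness: a=-4, b=-1


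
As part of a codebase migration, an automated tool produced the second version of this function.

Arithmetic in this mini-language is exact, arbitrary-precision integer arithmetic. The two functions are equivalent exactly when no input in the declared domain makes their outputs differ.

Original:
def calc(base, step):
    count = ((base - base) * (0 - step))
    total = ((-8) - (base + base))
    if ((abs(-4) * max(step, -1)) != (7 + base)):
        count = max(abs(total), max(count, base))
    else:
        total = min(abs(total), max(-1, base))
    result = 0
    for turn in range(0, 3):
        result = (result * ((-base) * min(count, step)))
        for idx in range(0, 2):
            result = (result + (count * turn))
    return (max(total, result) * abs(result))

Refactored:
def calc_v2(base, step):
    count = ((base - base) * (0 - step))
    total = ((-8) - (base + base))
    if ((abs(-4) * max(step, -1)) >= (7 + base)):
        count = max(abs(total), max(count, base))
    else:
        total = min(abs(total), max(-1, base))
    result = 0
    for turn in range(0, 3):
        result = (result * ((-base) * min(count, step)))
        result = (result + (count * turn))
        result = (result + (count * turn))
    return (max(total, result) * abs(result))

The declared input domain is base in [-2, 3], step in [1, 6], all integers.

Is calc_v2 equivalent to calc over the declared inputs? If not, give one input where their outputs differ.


On input base=-2, step=1, calc returns 1024 while calc_v2 returns 0.
verdict: not equivalent; witness: base=-2, step=1


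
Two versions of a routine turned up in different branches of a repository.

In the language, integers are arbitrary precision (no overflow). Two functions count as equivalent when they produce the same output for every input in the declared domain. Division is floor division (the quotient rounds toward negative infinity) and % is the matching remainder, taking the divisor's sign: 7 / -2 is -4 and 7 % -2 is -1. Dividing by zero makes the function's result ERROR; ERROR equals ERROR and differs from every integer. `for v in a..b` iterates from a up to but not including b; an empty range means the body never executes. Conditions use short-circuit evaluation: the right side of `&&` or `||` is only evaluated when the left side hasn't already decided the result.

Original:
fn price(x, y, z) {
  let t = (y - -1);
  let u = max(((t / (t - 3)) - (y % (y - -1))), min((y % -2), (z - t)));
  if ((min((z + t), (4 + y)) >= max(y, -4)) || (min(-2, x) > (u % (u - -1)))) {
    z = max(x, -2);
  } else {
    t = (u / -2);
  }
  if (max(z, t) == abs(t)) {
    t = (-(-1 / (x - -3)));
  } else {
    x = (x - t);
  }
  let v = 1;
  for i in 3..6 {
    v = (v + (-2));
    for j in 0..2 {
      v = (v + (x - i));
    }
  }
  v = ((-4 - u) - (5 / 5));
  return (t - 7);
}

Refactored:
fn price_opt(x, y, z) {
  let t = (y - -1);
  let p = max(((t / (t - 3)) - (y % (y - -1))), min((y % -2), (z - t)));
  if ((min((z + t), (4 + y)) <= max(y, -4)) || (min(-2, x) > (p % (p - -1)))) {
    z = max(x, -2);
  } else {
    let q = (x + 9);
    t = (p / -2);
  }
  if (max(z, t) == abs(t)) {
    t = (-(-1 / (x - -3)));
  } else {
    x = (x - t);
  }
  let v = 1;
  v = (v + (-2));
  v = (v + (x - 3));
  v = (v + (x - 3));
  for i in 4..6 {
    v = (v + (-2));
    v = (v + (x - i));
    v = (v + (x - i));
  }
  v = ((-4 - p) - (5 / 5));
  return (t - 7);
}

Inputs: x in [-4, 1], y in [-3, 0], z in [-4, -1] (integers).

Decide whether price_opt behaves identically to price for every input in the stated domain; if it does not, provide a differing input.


These are not equivalent — on x=-4, y=-3, z=-4 the outputs split (-8 vs -9).
price: t=-2, then u=1, then ((min((z + t), (4 + y)) >= max(y, -4)) || (min(-2, x) > (u % (u - -1)))) is false, then t=-1, then (max(z, t) == abs(t)) is false, then x=-3, then v=1, then (i=3), then v=-1, then (j=0), then v=-7, then (j=1), then v=-13, then (i=4), then v=-15, then (j=0), then v=-22, then (j=1), then v=-29, then (i=5), then v=-31, then (j=0), then v=-39, then (j=1), then v=-47, then v=-6, then returns -8
price_opt: t=-2, then p=1, then ((min((z + t), (4 + y)) <= max(y, -4)) || (min(-2, x) > (p % (p - -1)))) is true, then z=-2, then (max(z, t) == abs(t)) is false, then x=-2, then v=1, then v=-1, then v=-6, then v=-11, then (i=4), then v=-13, then v=-19, then v=-25, then (i=5), then v=-27, then v=-34, then v=-41, then v=-6, then returns -9
verdict: not equivalent; witness: x=-4, y=-3, z=-4


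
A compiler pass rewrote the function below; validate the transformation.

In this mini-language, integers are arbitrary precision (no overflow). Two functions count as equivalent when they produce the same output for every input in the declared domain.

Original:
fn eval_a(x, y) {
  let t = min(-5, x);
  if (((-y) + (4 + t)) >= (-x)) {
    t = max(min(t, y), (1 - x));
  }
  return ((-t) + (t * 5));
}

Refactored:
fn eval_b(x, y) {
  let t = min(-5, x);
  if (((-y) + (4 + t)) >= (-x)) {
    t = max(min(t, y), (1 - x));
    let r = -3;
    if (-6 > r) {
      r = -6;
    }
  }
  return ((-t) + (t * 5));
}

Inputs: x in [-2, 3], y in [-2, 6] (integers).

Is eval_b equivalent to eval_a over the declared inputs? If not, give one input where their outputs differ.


Reading the diff, among the changes: comparison usage differs; also statement counts differ; also local variable names differ; also constant usage differs; also branching structure differs.
Tracing x=2, y=1: eval_a: t=-5, then (((-y) + (4 + t)) >= (-x)) is true, then t=-1, then returns -4 | eval_b: t=-5, then (((-y) + (4 + t)) >= (-x)) is true, then t=-1, then r=-3, then (-6 > r) is false, then returns -4 — matching result -4.
Sweeping the whole domain (54 inputs) finds no disagreement.
verdict: equivalent


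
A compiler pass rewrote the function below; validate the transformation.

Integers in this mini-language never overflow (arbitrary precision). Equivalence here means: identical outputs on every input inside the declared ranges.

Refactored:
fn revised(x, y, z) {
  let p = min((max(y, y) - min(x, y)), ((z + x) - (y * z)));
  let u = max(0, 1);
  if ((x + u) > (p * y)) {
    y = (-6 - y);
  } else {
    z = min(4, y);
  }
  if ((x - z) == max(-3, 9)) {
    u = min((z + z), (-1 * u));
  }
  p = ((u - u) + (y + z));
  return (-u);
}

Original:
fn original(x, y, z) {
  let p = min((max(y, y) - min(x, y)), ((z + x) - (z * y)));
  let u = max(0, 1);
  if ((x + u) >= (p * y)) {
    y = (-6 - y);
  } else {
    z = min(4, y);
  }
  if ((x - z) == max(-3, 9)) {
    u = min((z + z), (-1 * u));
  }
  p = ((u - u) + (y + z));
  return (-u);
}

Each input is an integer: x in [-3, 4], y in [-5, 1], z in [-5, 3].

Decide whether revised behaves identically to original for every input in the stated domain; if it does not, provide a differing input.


The one real change (`((x + u) >= (p * y))` became `((x + u) > (p * y))`) has no effect anywhere in the declared ranges; all 504 inputs agree.
verdict: equivalent


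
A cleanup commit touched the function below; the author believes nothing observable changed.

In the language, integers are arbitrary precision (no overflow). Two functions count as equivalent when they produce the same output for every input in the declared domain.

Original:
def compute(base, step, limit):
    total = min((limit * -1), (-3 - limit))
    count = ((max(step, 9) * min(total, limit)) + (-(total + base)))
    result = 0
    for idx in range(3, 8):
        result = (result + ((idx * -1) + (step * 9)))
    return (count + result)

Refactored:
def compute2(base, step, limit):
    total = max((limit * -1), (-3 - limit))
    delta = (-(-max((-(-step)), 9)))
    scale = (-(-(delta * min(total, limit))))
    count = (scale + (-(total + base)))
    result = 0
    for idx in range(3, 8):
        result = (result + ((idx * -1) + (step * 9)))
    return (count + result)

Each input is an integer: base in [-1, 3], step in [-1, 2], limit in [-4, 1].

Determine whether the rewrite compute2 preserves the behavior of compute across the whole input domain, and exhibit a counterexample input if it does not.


Evaluate both at base=-1, step=-1, limit=-4.
compute: total becomes 1; next count becomes -36; next result becomes 0; next at idx=3:; next result becomes -12; next at idx=4:; next result becomes -25; next at idx=5:; next result becomes -39; next at idx=6:; next result becomes -54; next at idx=7:; next result becomes -70; next final value -106
compute2: total becomes 4; next delta becomes 9; next scale becomes -36; next count becomes -39; next result becomes 0; next at idx=3:; next result becomes -12; next at idx=4:; next result becomes -25; next at idx=5:; next result becomes -39; next at idx=6:; next result becomes -54; next at idx=7:; next result becomes -70; next final value -109
-106 vs -109 — the two versions disagree here.
verdict: not equivalent; witness: base=-1, step=-1, limit=-4


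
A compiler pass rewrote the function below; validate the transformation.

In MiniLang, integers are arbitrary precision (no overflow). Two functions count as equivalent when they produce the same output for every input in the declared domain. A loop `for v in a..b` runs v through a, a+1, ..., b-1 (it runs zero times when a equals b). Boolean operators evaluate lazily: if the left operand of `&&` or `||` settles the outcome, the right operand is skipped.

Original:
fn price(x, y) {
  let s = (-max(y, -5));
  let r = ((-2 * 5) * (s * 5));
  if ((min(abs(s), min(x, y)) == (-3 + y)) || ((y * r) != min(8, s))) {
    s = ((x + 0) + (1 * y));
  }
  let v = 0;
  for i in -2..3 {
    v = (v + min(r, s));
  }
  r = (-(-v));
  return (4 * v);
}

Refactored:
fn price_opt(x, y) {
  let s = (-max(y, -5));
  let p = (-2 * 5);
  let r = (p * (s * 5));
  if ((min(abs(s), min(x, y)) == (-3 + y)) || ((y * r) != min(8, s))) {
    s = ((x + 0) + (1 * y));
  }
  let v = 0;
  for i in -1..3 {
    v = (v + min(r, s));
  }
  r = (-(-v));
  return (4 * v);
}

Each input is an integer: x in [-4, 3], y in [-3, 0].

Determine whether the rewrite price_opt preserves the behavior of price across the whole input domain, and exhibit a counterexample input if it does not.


x=-4, y=-3 yields -3000 from price but -2400 from price_opt.
verdict: not equivalent; witness: x=-4, y=-3


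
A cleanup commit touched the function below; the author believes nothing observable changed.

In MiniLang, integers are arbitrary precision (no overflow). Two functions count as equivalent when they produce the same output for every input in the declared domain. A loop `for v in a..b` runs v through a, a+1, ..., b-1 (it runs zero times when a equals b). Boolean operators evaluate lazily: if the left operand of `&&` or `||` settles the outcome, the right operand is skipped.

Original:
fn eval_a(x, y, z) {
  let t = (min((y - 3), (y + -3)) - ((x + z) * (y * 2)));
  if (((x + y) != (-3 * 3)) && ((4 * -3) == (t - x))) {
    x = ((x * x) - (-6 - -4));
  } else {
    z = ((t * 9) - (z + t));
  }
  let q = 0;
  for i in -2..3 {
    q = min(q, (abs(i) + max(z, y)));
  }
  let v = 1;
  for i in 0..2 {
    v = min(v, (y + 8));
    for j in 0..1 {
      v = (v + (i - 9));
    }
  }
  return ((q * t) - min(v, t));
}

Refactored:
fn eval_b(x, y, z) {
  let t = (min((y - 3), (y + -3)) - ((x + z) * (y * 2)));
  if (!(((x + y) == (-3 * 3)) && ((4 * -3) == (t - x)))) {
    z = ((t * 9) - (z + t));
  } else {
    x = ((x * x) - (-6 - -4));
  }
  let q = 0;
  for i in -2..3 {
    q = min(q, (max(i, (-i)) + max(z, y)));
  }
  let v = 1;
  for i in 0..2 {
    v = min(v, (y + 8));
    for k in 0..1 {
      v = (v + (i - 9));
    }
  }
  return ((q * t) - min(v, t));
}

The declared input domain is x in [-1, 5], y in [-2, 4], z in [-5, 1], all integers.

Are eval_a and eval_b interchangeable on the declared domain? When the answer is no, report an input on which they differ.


The rewrite breaks on x=-1, y=-2, z=-1, where the results are 29 and 42.
eval_a: t=-13, then (((x + y) != (-3 * 3)) && ((4 * -3) == (t - x))) is true, then x=3, then q=0, then (i=-2), then q=0, then (i=-1), then q=0, then (i=0), then q=-1, then (i=1), then q=-1, then (i=2), then q=-1, then v=1, then (i=0), then v=1, then (j=0), then v=-8, then (i=1), then v=-8, then (j=0), then v=-16, then returns 29
eval_b: t=-13, then (!(((x + y) == (-3 * 3)) && ((4 * -3) == (t - x)))) is true, then z=-103, then q=0, then (i=-2), then q=0, then (i=-1), then q=-1, then (i=0), then q=-2, then (i=1), then q=-2, then (i=2), then q=-2, then v=1, then (i=0), then v=1, then (k=0), then v=-8, then (i=1), then v=-8, then (k=0), then v=-16, then returns 42
verdict: not equivalent; witness: x=-1, y=-2, z=-1


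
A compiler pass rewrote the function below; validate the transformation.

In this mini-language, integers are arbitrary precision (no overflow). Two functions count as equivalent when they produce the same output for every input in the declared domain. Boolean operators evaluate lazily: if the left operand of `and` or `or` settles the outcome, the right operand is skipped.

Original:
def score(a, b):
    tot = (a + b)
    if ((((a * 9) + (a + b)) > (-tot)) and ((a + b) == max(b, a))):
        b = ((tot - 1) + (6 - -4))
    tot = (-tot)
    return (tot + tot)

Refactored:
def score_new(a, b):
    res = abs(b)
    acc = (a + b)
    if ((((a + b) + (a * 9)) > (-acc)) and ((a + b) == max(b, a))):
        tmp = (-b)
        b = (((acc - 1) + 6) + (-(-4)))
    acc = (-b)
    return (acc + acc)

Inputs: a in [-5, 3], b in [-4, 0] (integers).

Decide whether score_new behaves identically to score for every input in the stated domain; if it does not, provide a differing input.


Input a=-5, b=-4: 18 from score versus 8 from score_new.
verdict: not equivalent; witness: a=-5, b=-4


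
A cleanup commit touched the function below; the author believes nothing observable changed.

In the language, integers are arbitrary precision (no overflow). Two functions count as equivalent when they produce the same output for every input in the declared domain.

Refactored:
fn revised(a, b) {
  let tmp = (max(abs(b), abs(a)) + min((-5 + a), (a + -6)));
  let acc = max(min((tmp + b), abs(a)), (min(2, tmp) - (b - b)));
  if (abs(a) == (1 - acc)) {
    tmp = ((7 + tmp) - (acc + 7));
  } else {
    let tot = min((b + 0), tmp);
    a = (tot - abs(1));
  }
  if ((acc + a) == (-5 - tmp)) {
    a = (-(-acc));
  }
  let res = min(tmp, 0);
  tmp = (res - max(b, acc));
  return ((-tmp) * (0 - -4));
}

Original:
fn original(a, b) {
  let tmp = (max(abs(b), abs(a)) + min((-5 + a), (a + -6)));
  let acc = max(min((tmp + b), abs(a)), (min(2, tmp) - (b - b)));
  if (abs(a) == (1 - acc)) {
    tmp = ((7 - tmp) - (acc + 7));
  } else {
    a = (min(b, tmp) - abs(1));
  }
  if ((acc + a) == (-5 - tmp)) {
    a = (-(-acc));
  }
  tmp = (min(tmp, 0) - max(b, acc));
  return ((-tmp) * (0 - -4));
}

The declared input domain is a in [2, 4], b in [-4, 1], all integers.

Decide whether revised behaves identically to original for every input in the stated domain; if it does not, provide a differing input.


Not equivalent: a=2, b=1 separates them (4 vs 8).
original: tmp=-2, then acc=-1, then (abs(a) == (1 - acc)) is true, then tmp=3, then ((acc + a) == (-5 - tmp)) is false, then tmp=-1, then returns 4
revised: tmp=-2, then acc=-1, then (abs(a) == (1 - acc)) is true, then tmp=-1, then ((acc + a) == (-5 - tmp)) is false, then res=-1, then tmp=-2, then returns 8
verdict: not equivalent; witness: a=2, b=1


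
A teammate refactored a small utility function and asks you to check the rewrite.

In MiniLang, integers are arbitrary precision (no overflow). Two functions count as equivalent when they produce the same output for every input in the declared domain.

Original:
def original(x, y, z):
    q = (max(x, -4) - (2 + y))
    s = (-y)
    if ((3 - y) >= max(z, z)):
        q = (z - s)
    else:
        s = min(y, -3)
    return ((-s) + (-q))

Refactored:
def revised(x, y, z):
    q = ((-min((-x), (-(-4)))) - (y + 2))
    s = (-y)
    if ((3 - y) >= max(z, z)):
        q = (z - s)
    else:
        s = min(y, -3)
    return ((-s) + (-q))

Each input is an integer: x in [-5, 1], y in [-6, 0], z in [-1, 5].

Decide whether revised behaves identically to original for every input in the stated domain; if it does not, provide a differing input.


Reading the diff, among the changes: min/max/abs usage differs.
Spot check at x=0, y=-6, z=5 — original: q=4, then s=6, then ((3 - y) >= max(z, z)) is true, then q=-1, then returns -5. revised: q=4, then s=6, then ((3 - y) >= max(z, z)) is true, then q=-1, then returns -5. Both give -5.
Checked all 343 inputs in the declared domain: the outputs agree on every one.
verdict: equivalent


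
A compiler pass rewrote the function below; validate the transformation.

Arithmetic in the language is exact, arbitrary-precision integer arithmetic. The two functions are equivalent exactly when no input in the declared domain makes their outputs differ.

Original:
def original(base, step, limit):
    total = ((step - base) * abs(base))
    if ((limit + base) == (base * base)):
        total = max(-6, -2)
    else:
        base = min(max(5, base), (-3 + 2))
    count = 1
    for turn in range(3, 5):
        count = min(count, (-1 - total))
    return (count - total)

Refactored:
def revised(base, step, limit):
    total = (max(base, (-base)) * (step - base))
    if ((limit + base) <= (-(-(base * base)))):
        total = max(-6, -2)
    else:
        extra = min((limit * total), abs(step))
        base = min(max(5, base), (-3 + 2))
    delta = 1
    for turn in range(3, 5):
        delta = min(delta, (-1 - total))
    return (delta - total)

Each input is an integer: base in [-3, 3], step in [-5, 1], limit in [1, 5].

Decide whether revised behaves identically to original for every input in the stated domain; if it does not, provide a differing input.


Try base=-3, step=-5, limit=1.
original: total=-6, then ((limit + base) == (base * base)) is false, then base=-1, then count=1, then (turn=3), then count=1, then (turn=4), then count=1, then returns 7
revised: total=-6, then ((limit + base) <= (-(-(base * base)))) is true, then total=-2, then delta=1, then (turn=3), then delta=1, then (turn=4), then delta=1, then returns 3
7 != 3, so the rewrite changes behavior.
verdict: not equivalent; witness: base=-3, step=-5, limit=1


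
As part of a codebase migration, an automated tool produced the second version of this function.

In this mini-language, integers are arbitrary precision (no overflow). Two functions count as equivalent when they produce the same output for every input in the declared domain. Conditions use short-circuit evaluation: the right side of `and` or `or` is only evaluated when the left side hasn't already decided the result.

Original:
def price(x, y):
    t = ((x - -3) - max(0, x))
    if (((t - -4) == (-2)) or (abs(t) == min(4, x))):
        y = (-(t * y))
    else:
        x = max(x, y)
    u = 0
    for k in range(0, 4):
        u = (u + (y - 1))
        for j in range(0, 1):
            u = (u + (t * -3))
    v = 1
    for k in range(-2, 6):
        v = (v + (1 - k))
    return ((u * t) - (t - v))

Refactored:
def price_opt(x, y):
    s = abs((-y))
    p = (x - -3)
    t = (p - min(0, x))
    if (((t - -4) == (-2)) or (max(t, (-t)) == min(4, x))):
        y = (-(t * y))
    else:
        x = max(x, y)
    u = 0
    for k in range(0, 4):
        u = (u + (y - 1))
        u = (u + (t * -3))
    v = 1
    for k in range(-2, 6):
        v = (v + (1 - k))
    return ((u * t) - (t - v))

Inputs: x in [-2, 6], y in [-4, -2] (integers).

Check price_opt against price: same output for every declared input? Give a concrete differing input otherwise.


Evaluate both at x=-2, y=-4.
price: t=1, then (((t - -4) == (-2)) or (abs(t) == min(4, x))) is false, then x=-2, then u=0, then (k=0), then u=-5, then (j=0), then u=-8, then (k=1), then u=-13, then (j=0), then u=-16, then (k=2), then u=-21, then (j=0), then u=-24, then (k=3), then u=-29, then (j=0), then u=-32, then v=1, then (k=-2), then v=4, then (k=-1), then v=6, then (k=0), then v=7, then (k=1), then v=7, then (k=2), then v=6, then (k=3), then v=4, then (k=4), then v=1, then (k=5), then v=-3, then returns -36
price_opt: s=4, then p=1, then t=3, then (((t - -4) == (-2)) or (max(t, (-t)) == min(4, x))) is false, then x=-2, then u=0, then (k=0), then u=-5, then u=-14, then (k=1), then u=-19, then u=-28, then (k=2), then u=-33, then u=-42, then (k=3), then u=-47, then u=-56, then v=1, then (k=-2), then v=4, then (k=-1), then v=6, then (k=0), then v=7, then (k=1), then v=7, then (k=2), then v=6, then (k=3), then v=4, then (k=4), then v=1, then (k=5), then v=-3, then returns -174
-36 != -174, so the rewrite changes behavior.
verdict: not equivalent; witness: x=-2, y=-4
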